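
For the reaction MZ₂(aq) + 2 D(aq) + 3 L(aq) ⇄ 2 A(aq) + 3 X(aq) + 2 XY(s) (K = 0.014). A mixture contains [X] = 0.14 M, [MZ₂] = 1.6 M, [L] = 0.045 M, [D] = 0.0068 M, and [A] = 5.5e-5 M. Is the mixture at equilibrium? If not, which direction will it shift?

(XY is a pure solid — omitted from Q.)
Q = [A]²·[X]³ / ([MZ₂]·[D]²·[L]³) = (5.5e-5)²·(0.14)³ / ((1.6)·(0.0068)²·(0.045)³) = 0.0012
Q = 0.0012 < K = 0.014: net forward reaction.

no; Q < K, reaction proceeds forward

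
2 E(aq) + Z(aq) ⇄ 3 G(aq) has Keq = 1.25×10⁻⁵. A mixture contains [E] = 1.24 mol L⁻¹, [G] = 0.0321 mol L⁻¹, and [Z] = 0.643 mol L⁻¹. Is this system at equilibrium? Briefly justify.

no; Q > K, reaction proceeds in reverse

Q = [G]³ / ([E]²·[Z]) = (0.0321)³ / ((1.24)²·(0.643)) = 3.35×10⁻⁵
Q = 3.35×10⁻⁵ > Keq = 1.25×10⁻⁵: net reverse reaction.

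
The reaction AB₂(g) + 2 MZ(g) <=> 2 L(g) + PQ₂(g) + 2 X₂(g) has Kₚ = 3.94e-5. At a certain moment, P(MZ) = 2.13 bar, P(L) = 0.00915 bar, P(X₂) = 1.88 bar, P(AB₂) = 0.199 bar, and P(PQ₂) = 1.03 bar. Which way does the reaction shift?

Qₚ = P(L)²·P(PQ₂)·P(X₂)² / (P(AB₂)·P(MZ)²) = (0.00915)²·(1.03)·(1.88)² / ((0.199)·(2.13)²) = 3.38e-4
Qₚ = 3.38e-4 > Kₚ = 3.94e-5, so the reverse reaction proceeds.

reverse (toward reactants)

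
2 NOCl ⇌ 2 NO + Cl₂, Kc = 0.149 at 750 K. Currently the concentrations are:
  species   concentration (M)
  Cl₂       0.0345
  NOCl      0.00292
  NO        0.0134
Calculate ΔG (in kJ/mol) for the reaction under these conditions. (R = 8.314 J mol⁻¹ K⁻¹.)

Qc = [NO]²·[Cl₂] / [NOCl]² = (0.0134)²·(0.0345) / (0.00292)² = 0.727
ΔG = RT ln(Qc/Kc) = (8.314 J mol⁻¹ K⁻¹)(750 K) × ln(0.727/0.149)
   = (6.236 kJ/mol)(1.585) = 9.88 kJ/mol
ΔG > 0, so the forward reaction is non-spontaneous (proceeds in reverse).

ΔG = 9.88 kJ/mol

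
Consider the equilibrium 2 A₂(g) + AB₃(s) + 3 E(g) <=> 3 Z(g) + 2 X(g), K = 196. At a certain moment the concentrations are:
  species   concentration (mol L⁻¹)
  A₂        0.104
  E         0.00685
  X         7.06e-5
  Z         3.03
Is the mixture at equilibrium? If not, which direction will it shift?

(AB₃ is a pure solid — omitted from Q.)
Q = [Z]³·[X]² / ([A₂]²·[E]³) = (3.03)³·(7.06e-5)² / ((0.104)²·(0.00685)³) = 39.9
Q = 39.9 < K = 196: net forward reaction.

no; Q < K, reaction proceeds forward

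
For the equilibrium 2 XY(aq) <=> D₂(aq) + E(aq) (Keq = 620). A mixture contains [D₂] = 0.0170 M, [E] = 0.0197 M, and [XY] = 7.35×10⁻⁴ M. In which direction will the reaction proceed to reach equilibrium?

Q = [D₂]·[E] / [XY]² = (0.0170)·(0.0197) / (7.35×10⁻⁴)² = 620
Q = 620 = Keq, so the system is already at equilibrium.

no net change (already at equilibrium)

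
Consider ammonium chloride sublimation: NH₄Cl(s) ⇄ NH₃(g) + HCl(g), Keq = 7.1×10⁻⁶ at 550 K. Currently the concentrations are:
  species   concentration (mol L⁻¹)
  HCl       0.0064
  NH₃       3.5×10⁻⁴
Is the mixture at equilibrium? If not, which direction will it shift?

no; Q < K, reaction proceeds forward

(NH₄Cl is a pure solid — omitted from Q.)
Q = [NH₃]·[HCl] = (3.5×10⁻⁴)·(0.0064) = 2.2×10⁻⁶
Q = 2.2×10⁻⁶ < Keq = 7.1×10⁻⁶: net forward reaction.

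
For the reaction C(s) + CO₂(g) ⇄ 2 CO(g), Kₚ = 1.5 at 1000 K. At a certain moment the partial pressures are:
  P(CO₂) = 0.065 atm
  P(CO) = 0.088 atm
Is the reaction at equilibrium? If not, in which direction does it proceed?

(C is a pure solid — omitted from Qₚ.)
Qₚ = P(CO)² / P(CO₂) = (0.088)² / (0.065) = 0.12
Qₚ = 0.12 < Kₚ = 1.5, so the forward reaction proceeds.

in the forward direction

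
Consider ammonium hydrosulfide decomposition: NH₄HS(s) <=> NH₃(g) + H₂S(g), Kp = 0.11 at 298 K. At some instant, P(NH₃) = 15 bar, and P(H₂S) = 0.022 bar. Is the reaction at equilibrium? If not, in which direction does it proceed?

toward reactants

(NH₄HS is a pure solid — omitted from Qp.)
Qp = P(NH₃)·P(H₂S) = (15)·(0.022) = 0.33
Qp = 0.33 > Kp = 0.11, so the reverse reaction proceeds.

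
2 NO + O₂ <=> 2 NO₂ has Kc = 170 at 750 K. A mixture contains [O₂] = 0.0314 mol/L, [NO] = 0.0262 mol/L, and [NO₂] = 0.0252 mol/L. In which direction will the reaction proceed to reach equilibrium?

Qc = [NO₂]² / ([NO]²·[O₂]) = (0.0252)² / ((0.0262)²·(0.0314)) = 29.5
Qc = 29.5 < Kc = 170, so the forward reaction proceeds.

to the right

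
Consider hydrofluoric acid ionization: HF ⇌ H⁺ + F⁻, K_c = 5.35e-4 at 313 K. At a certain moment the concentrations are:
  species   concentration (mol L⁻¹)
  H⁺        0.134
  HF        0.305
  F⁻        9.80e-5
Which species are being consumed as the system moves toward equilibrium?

Q_c = [H⁺]·[F⁻] / [HF] = (0.134)·(9.80e-5) / (0.305) = 4.31e-5
Q_c = 4.31e-5 < K_c = 5.35e-4: net forward reaction.

HF (reactants)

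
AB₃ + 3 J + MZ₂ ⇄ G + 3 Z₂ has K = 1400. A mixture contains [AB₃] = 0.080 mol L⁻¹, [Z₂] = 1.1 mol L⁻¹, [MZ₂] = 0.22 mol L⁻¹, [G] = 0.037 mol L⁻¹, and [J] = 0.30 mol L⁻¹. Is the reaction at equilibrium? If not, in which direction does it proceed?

Q = [G]·[Z₂]³ / ([AB₃]·[J]³·[MZ₂]) = (0.037)·(1.1)³ / ((0.080)·(0.30)³·(0.22)) = 100
Q = 100 < K = 1400, so the forward reaction proceeds.

to the right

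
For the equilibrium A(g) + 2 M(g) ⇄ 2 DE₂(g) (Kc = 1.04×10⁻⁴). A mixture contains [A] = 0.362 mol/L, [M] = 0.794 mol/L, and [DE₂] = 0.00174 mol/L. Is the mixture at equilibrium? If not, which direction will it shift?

no; Q < K, reaction proceeds forward

Qc = [DE₂]² / ([A]·[M]²) = (0.00174)² / ((0.362)·(0.794)²) = 1.33×10⁻⁵
Qc = 1.33×10⁻⁵ < Kc = 1.04×10⁻⁴: net forward reaction.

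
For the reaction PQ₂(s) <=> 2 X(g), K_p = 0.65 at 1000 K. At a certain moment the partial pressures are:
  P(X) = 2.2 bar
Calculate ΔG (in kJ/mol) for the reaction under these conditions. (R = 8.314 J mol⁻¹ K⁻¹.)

(PQ₂ is a pure solid — omitted from Q_p.)
Q_p = P(X)² = (2.2)² = 4.84
ΔG = RT ln(Q_p/K_p) = (8.314 J mol⁻¹ K⁻¹)(1000 K) × ln(4.84/0.65)
   = (8.314 kJ/mol)(2.008) = 16.7 kJ/mol
ΔG > 0, so the forward reaction is non-spontaneous (proceeds in reverse).

ΔG = 16.7 kJ/mol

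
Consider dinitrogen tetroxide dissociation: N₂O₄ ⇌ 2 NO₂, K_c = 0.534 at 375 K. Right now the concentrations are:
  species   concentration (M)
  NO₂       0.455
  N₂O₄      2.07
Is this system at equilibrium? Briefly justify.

no; Q < K, reaction proceeds forward

Q_c = [NO₂]² / [N₂O₄] = (0.455)² / (2.07) = 0.100
Q_c = 0.100 < K_c = 0.534: net forward reaction.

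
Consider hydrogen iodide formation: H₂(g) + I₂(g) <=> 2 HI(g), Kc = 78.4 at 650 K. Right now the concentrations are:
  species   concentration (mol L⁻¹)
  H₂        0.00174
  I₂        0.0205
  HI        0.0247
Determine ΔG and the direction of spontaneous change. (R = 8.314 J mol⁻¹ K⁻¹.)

ΔG = -8.23 kJ/mol; the forward reaction is spontaneous

Qc = [HI]² / ([H₂]·[I₂]) = (0.0247)² / ((0.00174)·(0.0205)) = 17.1
ΔG = RT ln(Qc/Kc) = (8.314 J mol⁻¹ K⁻¹)(650 K) × ln(17.1/78.4)
   = (5.404 kJ/mol)(-1.523) = -8.23 kJ/mol
ΔG < 0, so the forward reaction is spontaneous (proceeds forward).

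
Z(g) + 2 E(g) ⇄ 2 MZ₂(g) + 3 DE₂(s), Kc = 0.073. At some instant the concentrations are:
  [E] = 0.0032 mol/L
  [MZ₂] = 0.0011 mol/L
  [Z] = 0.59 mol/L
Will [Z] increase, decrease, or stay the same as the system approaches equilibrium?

increase

(DE₂ is a pure solid — omitted from Qc.)
Qc = [MZ₂]² / ([Z]·[E]²) = (0.0011)² / ((0.59)·(0.0032)²) = 0.20
Qc = 0.20 > Kc = 0.073: net reverse reaction.
Z is a reactant, so it increases.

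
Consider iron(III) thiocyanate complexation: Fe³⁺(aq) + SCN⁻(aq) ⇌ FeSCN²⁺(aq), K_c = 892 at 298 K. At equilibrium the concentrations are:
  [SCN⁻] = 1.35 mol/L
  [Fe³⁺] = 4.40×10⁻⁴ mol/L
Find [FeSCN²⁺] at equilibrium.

At equilibrium, K_c = [FeSCN²⁺] / ([Fe³⁺]·[SCN⁻]) = 892.
([FeSCN²⁺]) / ((4.40×10⁻⁴)·(1.35)) = 892
[FeSCN²⁺] = 0.530 mol/L

[FeSCN²⁺] = 0.530 mol/L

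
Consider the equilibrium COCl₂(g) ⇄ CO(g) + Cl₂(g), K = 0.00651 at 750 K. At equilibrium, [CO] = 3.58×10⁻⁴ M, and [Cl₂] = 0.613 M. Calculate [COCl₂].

At equilibrium, K = [CO]·[Cl₂] / [COCl₂] = 0.00651.
(3.58×10⁻⁴)·(0.613) / ([COCl₂]) = 0.00651
[COCl₂] = 0.0337 M

[COCl₂] = 0.0337 M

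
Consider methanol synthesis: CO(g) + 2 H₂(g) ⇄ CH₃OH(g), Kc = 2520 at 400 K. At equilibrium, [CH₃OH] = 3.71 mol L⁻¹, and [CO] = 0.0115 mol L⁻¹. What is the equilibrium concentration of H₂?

At equilibrium, Kc = [CH₃OH] / ([CO]·[H₂]²) = 2520.
(3.71) / ((0.0115)·([H₂])²) = 2520
[H₂]² = 0.128 ⇒ [H₂] = 0.358 mol L⁻¹

[H₂] = 0.358 mol L⁻¹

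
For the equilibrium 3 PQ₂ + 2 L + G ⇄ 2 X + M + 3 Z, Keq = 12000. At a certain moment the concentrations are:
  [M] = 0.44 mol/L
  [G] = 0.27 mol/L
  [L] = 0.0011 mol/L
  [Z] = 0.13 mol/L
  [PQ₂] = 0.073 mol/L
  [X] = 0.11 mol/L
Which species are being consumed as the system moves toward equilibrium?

Q = [X]²·[M]·[Z]³ / ([PQ₂]³·[L]²·[G]) = (0.11)²·(0.44)·(0.13)³ / ((0.073)³·(0.0011)²·(0.27)) = 92000
Q = 92000 > Keq = 12000: net reverse reaction.

X, M, Z (products)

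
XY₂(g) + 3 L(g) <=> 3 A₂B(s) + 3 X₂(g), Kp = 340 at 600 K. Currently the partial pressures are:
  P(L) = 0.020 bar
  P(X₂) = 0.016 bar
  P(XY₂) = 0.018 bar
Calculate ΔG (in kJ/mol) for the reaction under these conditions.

(A₂B is a pure solid — omitted from Qp.)
Qp = P(X₂)³ / (P(XY₂)·P(L)³) = (0.016)³ / ((0.018)·(0.020)³) = 28.4
ΔG = RT ln(Qp/Kp) = (8.314 J mol⁻¹ K⁻¹)(600 K) × ln(28.4/340)
   = (4.988 kJ/mol)(-2.483) = -12.4 kJ/mol
ΔG < 0, so the forward reaction is spontaneous (proceeds forward).

ΔG = -12.4 kJ/mol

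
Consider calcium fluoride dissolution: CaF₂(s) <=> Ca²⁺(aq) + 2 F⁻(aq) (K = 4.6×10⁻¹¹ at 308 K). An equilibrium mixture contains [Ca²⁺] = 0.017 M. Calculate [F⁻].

(CaF₂ is a pure solid — omitted from K.)
At equilibrium, K = [Ca²⁺]·[F⁻]² = 4.6×10⁻¹¹.
(0.017)·([F⁻])² = 4.6×10⁻¹¹
[F⁻]² = 2.71×10⁻⁹ ⇒ [F⁻] = 5.2×10⁻⁵ M

[F⁻] = 5.2×10⁻⁵ M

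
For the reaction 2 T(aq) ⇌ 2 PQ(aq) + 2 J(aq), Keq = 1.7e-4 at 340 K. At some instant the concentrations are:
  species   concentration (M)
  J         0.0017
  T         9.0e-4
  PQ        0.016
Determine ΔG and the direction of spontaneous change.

ΔG = 4.75 kJ/mol; the forward reaction is non-spontaneous

Q = [PQ]²·[J]² / [T]² = (0.016)²·(0.0017)² / (9.0e-4)² = 9.13e-4
ΔG = RT ln(Q/Keq) = (8.314 J mol⁻¹ K⁻¹)(340 K) × ln(9.13e-4/1.7e-4)
   = (2.827 kJ/mol)(1.681) = 4.75 kJ/mol
ΔG > 0, so the forward reaction is non-spontaneous (proceeds in reverse).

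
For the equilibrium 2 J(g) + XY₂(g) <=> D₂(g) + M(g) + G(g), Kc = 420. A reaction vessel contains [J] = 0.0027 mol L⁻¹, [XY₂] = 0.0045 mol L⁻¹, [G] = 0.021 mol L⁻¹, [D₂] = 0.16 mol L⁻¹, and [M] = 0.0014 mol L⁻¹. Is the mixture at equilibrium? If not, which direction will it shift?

no; Q < K, reaction proceeds forward

Qc = [D₂]·[M]·[G] / ([J]²·[XY₂]) = (0.16)·(0.0014)·(0.021) / ((0.0027)²·(0.0045)) = 140
Qc = 140 < Kc = 420: net forward reaction.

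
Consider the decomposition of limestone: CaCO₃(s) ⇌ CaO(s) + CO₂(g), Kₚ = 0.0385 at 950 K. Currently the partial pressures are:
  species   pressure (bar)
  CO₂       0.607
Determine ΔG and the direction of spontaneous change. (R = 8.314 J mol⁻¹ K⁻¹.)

ΔG = 21.8 kJ/mol; the forward reaction is non-spontaneous

(CaCO₃, CaO are pure solids — omitted from Qₚ.)
Qₚ = P(CO₂) = 0.607
ΔG = RT ln(Qₚ/Kₚ) = (8.314 J mol⁻¹ K⁻¹)(950 K) × ln(0.607/0.0385)
   = (7.898 kJ/mol)(2.758) = 21.8 kJ/mol
ΔG > 0, so the forward reaction is non-spontaneous (proceeds in reverse).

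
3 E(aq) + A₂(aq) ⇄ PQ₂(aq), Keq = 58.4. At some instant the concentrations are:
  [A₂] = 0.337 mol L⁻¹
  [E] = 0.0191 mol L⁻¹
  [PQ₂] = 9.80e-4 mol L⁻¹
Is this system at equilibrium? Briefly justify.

no; Q > K, reaction proceeds in reverse

Q = [PQ₂] / ([E]³·[A₂]) = (9.80e-4) / ((0.0191)³·(0.337)) = 417
Q = 417 > Keq = 58.4: net reverse reaction.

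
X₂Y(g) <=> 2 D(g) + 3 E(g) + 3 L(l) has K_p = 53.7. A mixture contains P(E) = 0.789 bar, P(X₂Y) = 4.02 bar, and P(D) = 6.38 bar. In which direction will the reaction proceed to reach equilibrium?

(L is a pure liquid — omitted from Q_p.)
Q_p = P(D)²·P(E)³ / P(X₂Y) = (6.38)²·(0.789)³ / (4.02) = 4.97
Q_p = 4.97 < K_p = 53.7, so the forward reaction proceeds.

to the right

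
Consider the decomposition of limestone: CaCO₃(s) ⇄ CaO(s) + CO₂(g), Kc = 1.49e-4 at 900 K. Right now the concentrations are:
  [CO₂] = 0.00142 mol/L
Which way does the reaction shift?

(CaCO₃, CaO are pure solids — omitted from Qc.)
Qc = [CO₂] = 0.00142
Qc = 0.00142 > Kc = 1.49e-4, so the reverse reaction proceeds.

to the left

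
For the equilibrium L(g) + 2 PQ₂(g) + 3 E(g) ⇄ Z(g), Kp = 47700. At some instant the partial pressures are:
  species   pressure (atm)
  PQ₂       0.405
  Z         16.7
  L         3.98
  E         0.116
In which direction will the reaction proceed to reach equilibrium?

Qp = P(Z) / (P(L)·P(PQ₂)²·P(E)³) = (16.7) / ((3.98)·(0.405)²·(0.116)³) = 16400
Qp = 16400 < Kp = 47700, so the forward reaction proceeds.

in the forward direction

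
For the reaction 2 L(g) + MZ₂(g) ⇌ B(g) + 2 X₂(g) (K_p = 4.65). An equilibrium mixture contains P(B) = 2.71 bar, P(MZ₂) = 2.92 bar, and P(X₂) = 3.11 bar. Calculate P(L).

At equilibrium, K_p = P(B)·P(X₂)² / (P(L)²·P(MZ₂)) = 4.65.
(2.71)·(3.11)² / ((P(L))²·(2.92)) = 4.65
P(L)² = 1.93 ⇒ P(L) = 1.39 bar

P(L) = 1.39 bar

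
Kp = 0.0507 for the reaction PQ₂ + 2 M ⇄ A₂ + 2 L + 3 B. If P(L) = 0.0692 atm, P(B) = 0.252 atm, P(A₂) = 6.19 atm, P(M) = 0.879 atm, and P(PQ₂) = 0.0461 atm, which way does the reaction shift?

forward (toward products)

Qp = P(A₂)·P(L)²·P(B)³ / (P(PQ₂)·P(M)²) = (6.19)·(0.0692)²·(0.252)³ / ((0.0461)·(0.879)²) = 0.0133
Qp = 0.0133 < Kp = 0.0507, so the forward reaction proceeds.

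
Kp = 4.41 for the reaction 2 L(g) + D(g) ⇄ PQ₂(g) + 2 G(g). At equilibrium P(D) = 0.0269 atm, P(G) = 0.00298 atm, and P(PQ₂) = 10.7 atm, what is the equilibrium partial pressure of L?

At equilibrium, Kp = P(PQ₂)·P(G)² / (P(L)²·P(D)) = 4.41.
(10.7)·(0.00298)² / ((P(L))²·(0.0269)) = 4.41
P(L)² = 8.01×10⁻⁴ ⇒ P(L) = 0.0283 atm

P(L) = 0.0283 atm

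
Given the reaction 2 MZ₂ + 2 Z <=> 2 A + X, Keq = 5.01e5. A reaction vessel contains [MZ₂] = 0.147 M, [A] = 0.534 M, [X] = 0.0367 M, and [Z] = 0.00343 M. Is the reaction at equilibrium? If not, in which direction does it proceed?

Q = [A]²·[X] / ([MZ₂]²·[Z]²) = (0.534)²·(0.0367) / ((0.147)²·(0.00343)²) = 41200
Q = 41200 < Keq = 5.01e5, so the forward reaction proceeds.

to the right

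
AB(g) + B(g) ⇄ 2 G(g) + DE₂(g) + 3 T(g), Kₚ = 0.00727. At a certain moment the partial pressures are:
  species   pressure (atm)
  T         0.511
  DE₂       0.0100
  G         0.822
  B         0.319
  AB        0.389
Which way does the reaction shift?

at equilibrium

Qₚ = P(G)²·P(DE₂)·P(T)³ / (P(AB)·P(B)) = (0.822)²·(0.0100)·(0.511)³ / ((0.389)·(0.319)) = 0.00727
Qₚ = 0.00727 = Kₚ, so the system is already at equilibrium.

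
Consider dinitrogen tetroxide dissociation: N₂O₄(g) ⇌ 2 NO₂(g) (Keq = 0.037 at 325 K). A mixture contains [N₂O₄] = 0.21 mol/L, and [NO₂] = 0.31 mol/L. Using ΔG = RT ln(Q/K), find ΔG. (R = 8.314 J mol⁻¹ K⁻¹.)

ΔG = 6.80 kJ/mol

Q = [NO₂]² / [N₂O₄] = (0.31)² / (0.21) = 0.458
ΔG = RT ln(Q/Keq) = (8.314 J mol⁻¹ K⁻¹)(325 K) × ln(0.458/0.037)
   = (2.702 kJ/mol)(2.516) = 6.80 kJ/mol
ΔG > 0, so the forward reaction is non-spontaneous (proceeds in reverse).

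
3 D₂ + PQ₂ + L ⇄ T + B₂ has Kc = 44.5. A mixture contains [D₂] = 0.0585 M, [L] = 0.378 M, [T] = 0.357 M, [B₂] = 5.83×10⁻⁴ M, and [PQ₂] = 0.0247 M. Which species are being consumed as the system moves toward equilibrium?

Qc = [T]·[B₂] / ([D₂]³·[PQ₂]·[L]) = (0.357)·(5.83×10⁻⁴) / ((0.0585)³·(0.0247)·(0.378)) = 111
Qc = 111 > Kc = 44.5: net reverse reaction.

T, B₂ (products)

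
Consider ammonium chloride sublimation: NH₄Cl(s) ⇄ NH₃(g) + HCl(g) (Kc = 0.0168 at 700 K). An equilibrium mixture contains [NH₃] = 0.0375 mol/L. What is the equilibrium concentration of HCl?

[HCl] = 0.448 mol/L

(NH₄Cl is a pure solid — omitted from Kc.)
At equilibrium, Kc = [NH₃]·[HCl] = 0.0168.
(0.0375)·([HCl]) = 0.0168
[HCl] = 0.448 mol/L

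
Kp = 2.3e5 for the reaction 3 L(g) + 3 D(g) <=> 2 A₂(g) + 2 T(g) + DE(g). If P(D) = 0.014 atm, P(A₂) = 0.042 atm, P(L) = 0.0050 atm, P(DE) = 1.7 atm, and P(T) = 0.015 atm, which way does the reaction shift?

to the left

Qp = P(A₂)²·P(T)²·P(DE) / (P(L)³·P(D)³) = (0.042)²·(0.015)²·(1.7) / ((0.0050)³·(0.014)³) = 2.0e6
Qp = 2.0e6 > Kp = 2.3e5, so the reverse reaction proceeds.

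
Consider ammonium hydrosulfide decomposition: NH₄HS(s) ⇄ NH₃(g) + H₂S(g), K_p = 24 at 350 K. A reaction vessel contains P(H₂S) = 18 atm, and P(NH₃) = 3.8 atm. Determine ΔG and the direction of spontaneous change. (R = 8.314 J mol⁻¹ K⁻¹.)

ΔG = 3.05 kJ/mol; the forward reaction is non-spontaneous

(NH₄HS is a pure solid — omitted from Q_p.)
Q_p = P(NH₃)·P(H₂S) = (3.8)·(18) = 68.4
ΔG = RT ln(Q_p/K_p) = (8.314 J mol⁻¹ K⁻¹)(350 K) × ln(68.4/24)
   = (2.910 kJ/mol)(1.047) = 3.05 kJ/mol
ΔG > 0, so the forward reaction is non-spontaneous (proceeds in reverse).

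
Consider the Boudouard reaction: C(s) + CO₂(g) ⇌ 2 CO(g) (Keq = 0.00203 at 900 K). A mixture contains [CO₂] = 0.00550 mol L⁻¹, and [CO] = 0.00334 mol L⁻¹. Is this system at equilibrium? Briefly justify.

yes, at equilibrium

(C is a pure solid — omitted from Q.)
Q = [CO]² / [CO₂] = (0.00334)² / (0.00550) = 0.00203
Q = 0.00203 = Keq; the system is at equilibrium.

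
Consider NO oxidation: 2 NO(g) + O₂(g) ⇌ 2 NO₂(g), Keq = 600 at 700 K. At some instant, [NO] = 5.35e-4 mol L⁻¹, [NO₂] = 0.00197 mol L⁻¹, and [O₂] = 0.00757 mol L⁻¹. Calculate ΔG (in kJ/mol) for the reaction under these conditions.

Q = [NO₂]² / ([NO]²·[O₂]) = (0.00197)² / ((5.35e-4)²·(0.00757)) = 1790
ΔG = RT ln(Q/Keq) = (8.314 J mol⁻¹ K⁻¹)(700 K) × ln(1790/600)
   = (5.820 kJ/mol)(1.093) = 6.36 kJ/mol
ΔG > 0, so the forward reaction is non-spontaneous (proceeds in reverse).

ΔG = 6.36 kJ/mol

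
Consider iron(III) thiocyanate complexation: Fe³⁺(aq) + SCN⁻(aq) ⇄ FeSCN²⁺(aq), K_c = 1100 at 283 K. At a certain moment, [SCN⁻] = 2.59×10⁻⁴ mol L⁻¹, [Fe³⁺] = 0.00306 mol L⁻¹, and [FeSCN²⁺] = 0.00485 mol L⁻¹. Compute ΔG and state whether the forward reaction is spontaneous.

Q_c = [FeSCN²⁺] / ([Fe³⁺]·[SCN⁻]) = (0.00485) / ((0.00306)·(2.59×10⁻⁴)) = 6120
ΔG = RT ln(Q_c/K_c) = (8.314 J mol⁻¹ K⁻¹)(283 K) × ln(6120/1100)
   = (2.353 kJ/mol)(1.716) = 4.04 kJ/mol
ΔG > 0, so the forward reaction is non-spontaneous (proceeds in reverse).

ΔG = 4.04 kJ/mol; the forward reaction is non-spontaneous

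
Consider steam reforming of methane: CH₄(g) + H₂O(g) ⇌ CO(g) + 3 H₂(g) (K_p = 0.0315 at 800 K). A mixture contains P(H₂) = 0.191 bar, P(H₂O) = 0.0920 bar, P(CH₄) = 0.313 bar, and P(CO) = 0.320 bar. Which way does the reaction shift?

Q_p = P(CO)·P(H₂)³ / (P(CH₄)·P(H₂O)) = (0.320)·(0.191)³ / ((0.313)·(0.0920)) = 0.0774
Q_p = 0.0774 > K_p = 0.0315, so the reverse reaction proceeds.

in the reverse direction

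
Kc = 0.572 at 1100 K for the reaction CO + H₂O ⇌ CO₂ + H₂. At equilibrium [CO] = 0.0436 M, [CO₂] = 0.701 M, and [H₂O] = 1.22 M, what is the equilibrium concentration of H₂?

At equilibrium, Kc = [CO₂]·[H₂] / ([CO]·[H₂O]) = 0.572.
(0.701)·([H₂]) / ((0.0436)·(1.22)) = 0.572
[H₂] = 0.0434 M

[H₂] = 0.0434 M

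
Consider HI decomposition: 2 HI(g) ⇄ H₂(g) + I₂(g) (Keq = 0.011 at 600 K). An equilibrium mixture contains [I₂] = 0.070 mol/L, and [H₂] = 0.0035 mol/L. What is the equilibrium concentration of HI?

[HI] = 0.15 mol/L

At equilibrium, Keq = [H₂]·[I₂] / [HI]² = 0.011.
(0.0035)·(0.070) / ([HI])² = 0.011
[HI]² = 0.0223 ⇒ [HI] = 0.15 mol/L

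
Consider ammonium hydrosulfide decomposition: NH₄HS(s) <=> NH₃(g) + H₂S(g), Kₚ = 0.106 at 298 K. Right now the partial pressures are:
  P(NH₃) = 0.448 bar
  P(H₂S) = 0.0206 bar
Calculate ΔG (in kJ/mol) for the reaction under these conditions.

ΔG = -6.05 kJ/mol

(NH₄HS is a pure solid — omitted from Qₚ.)
Qₚ = P(NH₃)·P(H₂S) = (0.448)·(0.0206) = 0.00923
ΔG = RT ln(Qₚ/Kₚ) = (8.314 J mol⁻¹ K⁻¹)(298 K) × ln(0.00923/0.106)
   = (2.478 kJ/mol)(-2.441) = -6.05 kJ/mol
ΔG < 0, so the forward reaction is spontaneous (proceeds forward).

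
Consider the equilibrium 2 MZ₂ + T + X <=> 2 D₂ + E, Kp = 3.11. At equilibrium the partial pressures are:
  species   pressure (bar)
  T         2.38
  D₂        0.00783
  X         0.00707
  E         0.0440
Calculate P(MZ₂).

At equilibrium, Kp = P(D₂)²·P(E) / (P(MZ₂)²·P(T)·P(X)) = 3.11.
(0.00783)²·(0.0440) / ((P(MZ₂))²·(2.38)·(0.00707)) = 3.11
P(MZ₂)² = 5.15×10⁻⁵ ⇒ P(MZ₂) = 0.00718 bar

P(MZ₂) = 0.00718 bar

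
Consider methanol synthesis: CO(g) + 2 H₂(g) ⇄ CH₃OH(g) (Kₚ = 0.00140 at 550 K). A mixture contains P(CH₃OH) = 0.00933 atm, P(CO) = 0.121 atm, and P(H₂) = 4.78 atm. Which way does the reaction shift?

reverse (toward reactants)

Qₚ = P(CH₃OH) / (P(CO)·P(H₂)²) = (0.00933) / ((0.121)·(4.78)²) = 0.00337
Qₚ = 0.00337 > Kₚ = 0.00140, so the reverse reaction proceeds.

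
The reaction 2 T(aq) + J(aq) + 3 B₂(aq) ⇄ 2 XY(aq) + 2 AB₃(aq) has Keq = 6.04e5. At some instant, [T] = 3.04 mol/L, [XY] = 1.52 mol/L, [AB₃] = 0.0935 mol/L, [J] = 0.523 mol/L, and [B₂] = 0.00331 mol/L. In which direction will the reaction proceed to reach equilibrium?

forward (toward products)

Q = [XY]²·[AB₃]² / ([T]²·[J]·[B₂]³) = (1.52)²·(0.0935)² / ((3.04)²·(0.523)·(0.00331)³) = 1.15e5
Q = 1.15e5 < Keq = 6.04e5, so the forward reaction proceeds.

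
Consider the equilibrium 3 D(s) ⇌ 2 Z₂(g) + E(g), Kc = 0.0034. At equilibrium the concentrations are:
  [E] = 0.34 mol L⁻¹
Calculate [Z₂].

(D is a pure solid — omitted from Kc.)
At equilibrium, Kc = [Z₂]²·[E] = 0.0034.
([Z₂])²·(0.34) = 0.0034
[Z₂]² = 0.0100 ⇒ [Z₂] = 0.10 mol L⁻¹

[Z₂] = 0.10 mol L⁻¹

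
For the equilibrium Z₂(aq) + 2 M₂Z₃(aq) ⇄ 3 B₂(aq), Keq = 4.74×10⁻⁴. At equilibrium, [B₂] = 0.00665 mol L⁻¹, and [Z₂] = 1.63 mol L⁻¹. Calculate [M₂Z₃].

[M₂Z₃] = 0.0195 mol L⁻¹

At equilibrium, Keq = [B₂]³ / ([Z₂]·[M₂Z₃]²) = 4.74×10⁻⁴.
(0.00665)³ / ((1.63)·([M₂Z₃])²) = 4.74×10⁻⁴
[M₂Z₃]² = 3.81×10⁻⁴ ⇒ [M₂Z₃] = 0.0195 mol L⁻¹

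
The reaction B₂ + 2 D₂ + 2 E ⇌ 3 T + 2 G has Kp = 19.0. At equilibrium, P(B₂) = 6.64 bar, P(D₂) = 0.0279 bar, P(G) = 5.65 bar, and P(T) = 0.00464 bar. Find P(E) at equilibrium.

At equilibrium, Kp = P(T)³·P(G)² / (P(B₂)·P(D₂)²·P(E)²) = 19.0.
(0.00464)³·(5.65)² / ((6.64)·(0.0279)²·(P(E))²) = 19.0
P(E)² = 3.25e-5 ⇒ P(E) = 0.00570 bar

P(E) = 0.00570 bar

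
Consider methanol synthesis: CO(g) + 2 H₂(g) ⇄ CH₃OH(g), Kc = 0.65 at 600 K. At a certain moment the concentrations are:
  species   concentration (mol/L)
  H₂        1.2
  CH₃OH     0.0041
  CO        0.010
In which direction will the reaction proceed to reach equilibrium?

forward (toward products)

Qc = [CH₃OH] / ([CO]·[H₂]²) = (0.0041) / ((0.010)·(1.2)²) = 0.28
Qc = 0.28 < Kc = 0.65, so the forward reaction proceeds.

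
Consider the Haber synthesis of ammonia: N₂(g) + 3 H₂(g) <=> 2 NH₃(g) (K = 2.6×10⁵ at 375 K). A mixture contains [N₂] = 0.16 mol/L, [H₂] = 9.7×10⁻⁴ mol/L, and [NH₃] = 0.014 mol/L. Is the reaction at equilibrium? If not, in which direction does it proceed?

Q = [NH₃]² / ([N₂]·[H₂]³) = (0.014)² / ((0.16)·(9.7×10⁻⁴)³) = 1.3×10⁶
Q = 1.3×10⁶ > K = 2.6×10⁵, so the reverse reaction proceeds.

to the left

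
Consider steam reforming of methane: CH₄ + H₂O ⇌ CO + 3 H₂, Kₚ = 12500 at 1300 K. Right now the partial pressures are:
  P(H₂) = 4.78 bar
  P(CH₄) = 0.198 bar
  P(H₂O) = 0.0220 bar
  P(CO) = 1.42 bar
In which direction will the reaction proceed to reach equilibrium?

reverse (toward reactants)

Qₚ = P(CO)·P(H₂)³ / (P(CH₄)·P(H₂O)) = (1.42)·(4.78)³ / ((0.198)·(0.0220)) = 35600
Qₚ = 35600 > Kₚ = 12500, so the reverse reaction proceeds.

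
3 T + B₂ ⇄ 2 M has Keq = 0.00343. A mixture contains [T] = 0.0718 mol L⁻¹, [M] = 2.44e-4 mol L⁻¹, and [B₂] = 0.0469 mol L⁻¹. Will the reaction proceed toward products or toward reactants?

no net change (already at equilibrium)

Q = [M]² / ([T]³·[B₂]) = (2.44e-4)² / ((0.0718)³·(0.0469)) = 0.00343
Q = 0.00343 = Keq, so the system is already at equilibrium.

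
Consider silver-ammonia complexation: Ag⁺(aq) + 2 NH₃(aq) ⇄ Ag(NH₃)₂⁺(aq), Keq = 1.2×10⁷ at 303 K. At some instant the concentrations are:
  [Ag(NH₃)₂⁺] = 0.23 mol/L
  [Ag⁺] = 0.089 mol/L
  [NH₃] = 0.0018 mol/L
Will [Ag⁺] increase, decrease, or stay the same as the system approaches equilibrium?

decrease

Q = [Ag(NH₃)₂⁺] / ([Ag⁺]·[NH₃]²) = (0.23) / ((0.089)·(0.0018)²) = 8.0×10⁵
Q = 8.0×10⁵ < Keq = 1.2×10⁷: net forward reaction.
Ag⁺ is a reactant, so it decreases.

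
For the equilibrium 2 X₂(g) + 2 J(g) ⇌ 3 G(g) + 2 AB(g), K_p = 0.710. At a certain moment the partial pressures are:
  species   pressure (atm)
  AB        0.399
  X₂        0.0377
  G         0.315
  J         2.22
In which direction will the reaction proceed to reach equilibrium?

Q_p = P(G)³·P(AB)² / (P(X₂)²·P(J)²) = (0.315)³·(0.399)² / ((0.0377)²·(2.22)²) = 0.710
Q_p = 0.710 = K_p, so the system is already at equilibrium.

neither direction; the system is at equilibrium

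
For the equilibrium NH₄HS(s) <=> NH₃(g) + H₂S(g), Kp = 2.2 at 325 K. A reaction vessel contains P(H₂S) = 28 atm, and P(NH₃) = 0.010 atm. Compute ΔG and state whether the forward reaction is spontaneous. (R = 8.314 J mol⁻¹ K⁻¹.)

(NH₄HS is a pure solid — omitted from Qp.)
Qp = P(NH₃)·P(H₂S) = (0.010)·(28) = 0.280
ΔG = RT ln(Qp/Kp) = (8.314 J mol⁻¹ K⁻¹)(325 K) × ln(0.280/2.2)
   = (2.702 kJ/mol)(-2.061) = -5.57 kJ/mol
ΔG < 0, so the forward reaction is spontaneous (proceeds forward).

ΔG = -5.57 kJ/mol; the forward reaction is spontaneous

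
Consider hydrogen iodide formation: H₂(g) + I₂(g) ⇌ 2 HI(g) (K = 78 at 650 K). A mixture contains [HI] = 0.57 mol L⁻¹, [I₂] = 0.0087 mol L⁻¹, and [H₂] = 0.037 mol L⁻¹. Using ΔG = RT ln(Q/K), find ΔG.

Q = [HI]² / ([H₂]·[I₂]) = (0.57)² / ((0.037)·(0.0087)) = 1010
ΔG = RT ln(Q/K) = (8.314 J mol⁻¹ K⁻¹)(650 K) × ln(1010/78)
   = (5.404 kJ/mol)(2.561) = 13.8 kJ/mol
ΔG > 0, so the forward reaction is non-spontaneous (proceeds in reverse).

ΔG = 13.8 kJ/mol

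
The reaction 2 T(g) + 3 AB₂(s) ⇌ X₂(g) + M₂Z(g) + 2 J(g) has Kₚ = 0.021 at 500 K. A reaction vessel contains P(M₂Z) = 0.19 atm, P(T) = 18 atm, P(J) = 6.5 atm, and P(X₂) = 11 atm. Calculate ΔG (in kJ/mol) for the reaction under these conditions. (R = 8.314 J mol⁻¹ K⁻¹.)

ΔG = 10.7 kJ/mol

(AB₂ is a pure solid — omitted from Qₚ.)
Qₚ = P(X₂)·P(M₂Z)·P(J)² / P(T)² = (11)·(0.19)·(6.5)² / (18)² = 0.273
ΔG = RT ln(Qₚ/Kₚ) = (8.314 J mol⁻¹ K⁻¹)(500 K) × ln(0.273/0.021)
   = (4.157 kJ/mol)(2.565) = 10.7 kJ/mol
ΔG > 0, so the forward reaction is non-spontaneous (proceeds in reverse).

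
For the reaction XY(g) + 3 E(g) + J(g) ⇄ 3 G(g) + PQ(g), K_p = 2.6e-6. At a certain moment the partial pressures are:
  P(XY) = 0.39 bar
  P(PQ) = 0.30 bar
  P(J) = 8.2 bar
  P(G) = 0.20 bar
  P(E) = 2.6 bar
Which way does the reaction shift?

Q_p = P(G)³·P(PQ) / (P(XY)·P(E)³·P(J)) = (0.20)³·(0.30) / ((0.39)·(2.6)³·(8.2)) = 4.3e-5
Q_p = 4.3e-5 > K_p = 2.6e-6, so the reverse reaction proceeds.

to the left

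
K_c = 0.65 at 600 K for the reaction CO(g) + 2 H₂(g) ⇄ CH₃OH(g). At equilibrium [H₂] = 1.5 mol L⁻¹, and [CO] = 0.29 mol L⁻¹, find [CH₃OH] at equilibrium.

At equilibrium, K_c = [CH₃OH] / ([CO]·[H₂]²) = 0.65.
([CH₃OH]) / ((0.29)·(1.5)²) = 0.65
[CH₃OH] = 0.424 = 0.42 mol L⁻¹

[CH₃OH] = 0.42 mol L⁻¹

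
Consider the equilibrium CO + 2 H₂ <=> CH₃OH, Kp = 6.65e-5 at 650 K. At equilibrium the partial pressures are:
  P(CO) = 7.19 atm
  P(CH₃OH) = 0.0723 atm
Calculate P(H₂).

P(H₂) = 12.3 atm

At equilibrium, Kp = P(CH₃OH) / (P(CO)·P(H₂)²) = 6.65e-5.
(0.0723) / ((7.19)·(P(H₂))²) = 6.65e-5
P(H₂)² = 151 ⇒ P(H₂) = 12.3 atm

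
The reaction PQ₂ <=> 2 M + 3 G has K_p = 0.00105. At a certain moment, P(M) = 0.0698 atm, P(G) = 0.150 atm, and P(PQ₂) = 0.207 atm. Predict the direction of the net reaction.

Q_p = P(M)²·P(G)³ / P(PQ₂) = (0.0698)²·(0.150)³ / (0.207) = 7.94e-5
Q_p = 7.94e-5 < K_p = 0.00105, so the forward reaction proceeds.

to the right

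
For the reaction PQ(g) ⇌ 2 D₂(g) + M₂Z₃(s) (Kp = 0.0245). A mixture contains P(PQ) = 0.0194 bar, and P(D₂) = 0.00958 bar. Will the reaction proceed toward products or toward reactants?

(M₂Z₃ is a pure solid — omitted from Qp.)
Qp = P(D₂)² / P(PQ) = (0.00958)² / (0.0194) = 0.00473
Qp = 0.00473 < Kp = 0.0245, so the forward reaction proceeds.

forward (toward products)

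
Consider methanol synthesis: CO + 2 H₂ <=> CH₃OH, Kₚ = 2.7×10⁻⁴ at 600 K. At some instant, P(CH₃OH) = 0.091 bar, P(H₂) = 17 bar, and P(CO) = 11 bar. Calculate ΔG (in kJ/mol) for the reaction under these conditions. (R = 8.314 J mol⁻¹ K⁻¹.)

Qₚ = P(CH₃OH) / (P(CO)·P(H₂)²) = (0.091) / ((11)·(17)²) = 2.86×10⁻⁵
ΔG = RT ln(Qₚ/Kₚ) = (8.314 J mol⁻¹ K⁻¹)(600 K) × ln(2.86×10⁻⁵/2.7×10⁻⁴)
   = (4.988 kJ/mol)(-2.245) = -11.2 kJ/mol
ΔG < 0, so the forward reaction is spontaneous (proceeds forward).

ΔG = -11.2 kJ/mol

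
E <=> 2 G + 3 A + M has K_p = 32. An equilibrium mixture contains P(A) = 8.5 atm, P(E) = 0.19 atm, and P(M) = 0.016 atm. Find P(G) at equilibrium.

At equilibrium, K_p = P(G)²·P(A)³·P(M) / P(E) = 32.
(P(G))²·(8.5)³·(0.016) / (0.19) = 32
P(G)² = 0.619 ⇒ P(G) = 0.79 atm

P(G) = 0.79 atm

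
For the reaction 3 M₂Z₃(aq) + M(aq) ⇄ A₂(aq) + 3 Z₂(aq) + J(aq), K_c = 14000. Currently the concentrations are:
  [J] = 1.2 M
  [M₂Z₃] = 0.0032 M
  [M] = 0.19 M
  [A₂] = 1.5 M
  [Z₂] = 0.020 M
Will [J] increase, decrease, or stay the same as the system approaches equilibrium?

increase

Q_c = [A₂]·[Z₂]³·[J] / ([M₂Z₃]³·[M]) = (1.5)·(0.020)³·(1.2) / ((0.0032)³·(0.19)) = 2300
Q_c = 2300 < K_c = 14000: net forward reaction.
J is a product, so it increases.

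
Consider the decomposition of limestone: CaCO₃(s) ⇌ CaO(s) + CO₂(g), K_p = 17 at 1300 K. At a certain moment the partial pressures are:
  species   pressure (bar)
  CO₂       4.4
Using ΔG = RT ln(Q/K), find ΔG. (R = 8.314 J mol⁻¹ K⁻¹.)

ΔG = -14.6 kJ/mol

(CaCO₃, CaO are pure solids — omitted from Q_p.)
Q_p = P(CO₂) = 4.40
ΔG = RT ln(Q_p/K_p) = (8.314 J mol⁻¹ K⁻¹)(1300 K) × ln(4.40/17)
   = (10.81 kJ/mol)(-1.352) = -14.6 kJ/mol
ΔG < 0, so the forward reaction is spontaneous (proceeds forward).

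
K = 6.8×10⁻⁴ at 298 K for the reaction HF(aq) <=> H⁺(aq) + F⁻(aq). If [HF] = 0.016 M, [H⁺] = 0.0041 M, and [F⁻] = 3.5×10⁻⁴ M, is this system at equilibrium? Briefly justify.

no; Q < K, reaction proceeds forward

Q = [H⁺]·[F⁻] / [HF] = (0.0041)·(3.5×10⁻⁴) / (0.016) = 9.0×10⁻⁵
Q = 9.0×10⁻⁵ < K = 6.8×10⁻⁴: net forward reaction.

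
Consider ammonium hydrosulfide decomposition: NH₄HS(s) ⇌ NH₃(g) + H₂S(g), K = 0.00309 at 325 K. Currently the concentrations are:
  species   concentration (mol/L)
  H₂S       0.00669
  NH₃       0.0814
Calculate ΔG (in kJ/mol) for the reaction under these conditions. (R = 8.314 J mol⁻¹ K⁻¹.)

ΔG = -4.69 kJ/mol

(NH₄HS is a pure solid — omitted from Q.)
Q = [NH₃]·[H₂S] = (0.0814)·(0.00669) = 5.45×10⁻⁴
ΔG = RT ln(Q/K) = (8.314 J mol⁻¹ K⁻¹)(325 K) × ln(5.45×10⁻⁴/0.00309)
   = (2.702 kJ/mol)(-1.735) = -4.69 kJ/mol
ΔG < 0, so the forward reaction is spontaneous (proceeds forward).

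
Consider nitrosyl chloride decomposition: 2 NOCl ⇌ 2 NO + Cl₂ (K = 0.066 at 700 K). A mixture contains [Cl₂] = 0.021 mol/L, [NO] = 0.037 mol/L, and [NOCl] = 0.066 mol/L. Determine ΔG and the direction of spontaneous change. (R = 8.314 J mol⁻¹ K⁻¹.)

Q = [NO]²·[Cl₂] / [NOCl]² = (0.037)²·(0.021) / (0.066)² = 0.00660
ΔG = RT ln(Q/K) = (8.314 J mol⁻¹ K⁻¹)(700 K) × ln(0.00660/0.066)
   = (5.820 kJ/mol)(-2.303) = -13.4 kJ/mol
ΔG < 0, so the forward reaction is spontaneous (proceeds forward).

ΔG = -13.4 kJ/mol; the forward reaction is spontaneous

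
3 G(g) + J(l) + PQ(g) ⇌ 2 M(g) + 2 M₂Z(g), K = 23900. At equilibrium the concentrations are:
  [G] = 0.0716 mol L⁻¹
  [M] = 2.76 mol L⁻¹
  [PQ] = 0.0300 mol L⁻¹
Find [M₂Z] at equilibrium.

[M₂Z] = 0.186 mol L⁻¹

(J is a pure liquid — omitted from K.)
At equilibrium, K = [M]²·[M₂Z]² / ([G]³·[PQ]) = 23900.
(2.76)²·([M₂Z])² / ((0.0716)³·(0.0300)) = 23900
[M₂Z]² = 0.0345 ⇒ [M₂Z] = 0.186 mol L⁻¹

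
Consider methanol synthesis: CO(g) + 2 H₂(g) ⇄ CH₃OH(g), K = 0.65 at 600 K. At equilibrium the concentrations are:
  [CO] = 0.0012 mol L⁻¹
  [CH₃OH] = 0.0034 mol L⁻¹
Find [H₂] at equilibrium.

At equilibrium, K = [CH₃OH] / ([CO]·[H₂]²) = 0.65.
(0.0034) / ((0.0012)·([H₂])²) = 0.65
[H₂]² = 4.36 ⇒ [H₂] = 2.1 mol L⁻¹

[H₂] = 2.1 mol L⁻¹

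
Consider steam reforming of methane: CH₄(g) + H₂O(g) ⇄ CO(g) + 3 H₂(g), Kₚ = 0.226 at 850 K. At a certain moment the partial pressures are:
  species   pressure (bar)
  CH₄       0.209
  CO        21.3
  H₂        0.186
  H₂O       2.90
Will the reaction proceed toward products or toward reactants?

at equilibrium

Qₚ = P(CO)·P(H₂)³ / (P(CH₄)·P(H₂O)) = (21.3)·(0.186)³ / ((0.209)·(2.90)) = 0.226
Qₚ = 0.226 = Kₚ, so the system is already at equilibrium.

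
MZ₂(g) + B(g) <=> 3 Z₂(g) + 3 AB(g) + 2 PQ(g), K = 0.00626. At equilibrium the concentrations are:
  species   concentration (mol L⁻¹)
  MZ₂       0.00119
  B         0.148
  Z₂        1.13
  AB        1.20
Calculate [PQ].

At equilibrium, K = [Z₂]³·[AB]³·[PQ]² / ([MZ₂]·[B]) = 0.00626.
(1.13)³·(1.20)³·([PQ])² / ((0.00119)·(0.148)) = 0.00626
[PQ]² = 4.42×10⁻⁷ ⇒ [PQ] = 6.65×10⁻⁴ mol L⁻¹

[PQ] = 6.65×10⁻⁴ mol L⁻¹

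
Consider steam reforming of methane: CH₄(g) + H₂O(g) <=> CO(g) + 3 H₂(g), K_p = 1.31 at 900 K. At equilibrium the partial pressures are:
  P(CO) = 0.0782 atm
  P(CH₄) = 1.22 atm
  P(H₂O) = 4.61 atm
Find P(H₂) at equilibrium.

At equilibrium, K_p = P(CO)·P(H₂)³ / (P(CH₄)·P(H₂O)) = 1.31.
(0.0782)·(P(H₂))³ / ((1.22)·(4.61)) = 1.31
P(H₂)³ = 94.2 ⇒ P(H₂) = 4.55 atm

P(H₂) = 4.55 atm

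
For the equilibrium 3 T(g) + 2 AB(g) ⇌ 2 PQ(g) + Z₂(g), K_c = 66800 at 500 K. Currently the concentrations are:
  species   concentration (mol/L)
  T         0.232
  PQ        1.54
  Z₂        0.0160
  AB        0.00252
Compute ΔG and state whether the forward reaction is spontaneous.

ΔG = 8.19 kJ/mol; the forward reaction is non-spontaneous

Q_c = [PQ]²·[Z₂] / ([T]³·[AB]²) = (1.54)²·(0.0160) / ((0.232)³·(0.00252)²) = 4.79e5
ΔG = RT ln(Q_c/K_c) = (8.314 J mol⁻¹ K⁻¹)(500 K) × ln(4.79e5/66800)
   = (4.157 kJ/mol)(1.970) = 8.19 kJ/mol
ΔG > 0, so the forward reaction is non-spontaneous (proceeds in reverse).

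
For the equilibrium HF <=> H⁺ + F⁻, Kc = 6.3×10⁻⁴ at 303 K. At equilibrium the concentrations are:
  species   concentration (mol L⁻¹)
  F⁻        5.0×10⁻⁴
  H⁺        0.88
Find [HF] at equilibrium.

[HF] = 0.70 mol L⁻¹

At equilibrium, Kc = [H⁺]·[F⁻] / [HF] = 6.3×10⁻⁴.
(0.88)·(5.0×10⁻⁴) / ([HF]) = 6.3×10⁻⁴
[HF] = 0.698 = 0.70 mol L⁻¹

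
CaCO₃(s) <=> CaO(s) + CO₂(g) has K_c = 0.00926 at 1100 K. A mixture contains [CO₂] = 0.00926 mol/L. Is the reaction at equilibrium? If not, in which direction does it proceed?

at equilibrium

(CaCO₃, CaO are pure solids — omitted from Q_c.)
Q_c = [CO₂] = 0.00926
Q_c = 0.00926 = K_c, so the system is already at equilibrium.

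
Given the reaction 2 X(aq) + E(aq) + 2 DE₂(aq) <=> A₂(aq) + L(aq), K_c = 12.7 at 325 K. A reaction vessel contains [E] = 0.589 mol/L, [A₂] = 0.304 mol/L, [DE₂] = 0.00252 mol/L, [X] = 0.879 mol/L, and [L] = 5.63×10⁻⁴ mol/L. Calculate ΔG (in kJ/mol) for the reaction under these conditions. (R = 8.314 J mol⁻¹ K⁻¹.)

ΔG = 4.16 kJ/mol

Q_c = [A₂]·[L] / ([X]²·[E]·[DE₂]²) = (0.304)·(5.63×10⁻⁴) / ((0.879)²·(0.589)·(0.00252)²) = 59.2
ΔG = RT ln(Q_c/K_c) = (8.314 J mol⁻¹ K⁻¹)(325 K) × ln(59.2/12.7)
   = (2.702 kJ/mol)(1.539) = 4.16 kJ/mol
ΔG > 0, so the forward reaction is non-spontaneous (proceeds in reverse).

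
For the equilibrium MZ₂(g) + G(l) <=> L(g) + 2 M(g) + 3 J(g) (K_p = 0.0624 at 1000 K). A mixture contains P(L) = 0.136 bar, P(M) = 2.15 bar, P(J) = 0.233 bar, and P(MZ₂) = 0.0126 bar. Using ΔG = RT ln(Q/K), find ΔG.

(G is a pure liquid — omitted from Q_p.)
Q_p = P(L)·P(M)²·P(J)³ / P(MZ₂) = (0.136)·(2.15)²·(0.233)³ / (0.0126) = 0.631
ΔG = RT ln(Q_p/K_p) = (8.314 J mol⁻¹ K⁻¹)(1000 K) × ln(0.631/0.0624)
   = (8.314 kJ/mol)(2.314) = 19.2 kJ/mol
ΔG > 0, so the forward reaction is non-spontaneous (proceeds in reverse).

ΔG = 19.2 kJ/mol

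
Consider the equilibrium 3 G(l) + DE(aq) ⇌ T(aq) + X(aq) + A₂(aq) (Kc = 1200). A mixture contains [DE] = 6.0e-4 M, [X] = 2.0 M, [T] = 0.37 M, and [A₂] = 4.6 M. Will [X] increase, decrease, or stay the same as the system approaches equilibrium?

decrease

(G is a pure liquid — omitted from Qc.)
Qc = [T]·[X]·[A₂] / [DE] = (0.37)·(2.0)·(4.6) / (6.0e-4) = 5700
Qc = 5700 > Kc = 1200: net reverse reaction.
X is a product, so it decreases.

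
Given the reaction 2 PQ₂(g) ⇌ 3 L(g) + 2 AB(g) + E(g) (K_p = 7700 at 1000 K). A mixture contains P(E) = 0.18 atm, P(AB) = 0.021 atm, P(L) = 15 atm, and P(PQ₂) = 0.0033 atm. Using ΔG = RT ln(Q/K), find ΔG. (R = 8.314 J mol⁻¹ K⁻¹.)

Q_p = P(L)³·P(AB)²·P(E) / P(PQ₂)² = (15)³·(0.021)²·(0.18) / (0.0033)² = 24600
ΔG = RT ln(Q_p/K_p) = (8.314 J mol⁻¹ K⁻¹)(1000 K) × ln(24600/7700)
   = (8.314 kJ/mol)(1.162) = 9.66 kJ/mol
ΔG > 0, so the forward reaction is non-spontaneous (proceeds in reverse).

ΔG = 9.66 kJ/mol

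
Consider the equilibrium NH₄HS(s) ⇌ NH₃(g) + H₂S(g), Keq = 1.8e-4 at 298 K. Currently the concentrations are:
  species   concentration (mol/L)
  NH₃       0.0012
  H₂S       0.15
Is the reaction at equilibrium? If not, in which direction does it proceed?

(NH₄HS is a pure solid — omitted from Q.)
Q = [NH₃]·[H₂S] = (0.0012)·(0.15) = 1.8e-4
Q = 1.8e-4 = Keq, so the system is already at equilibrium.

neither direction; the system is at equilibrium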